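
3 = 3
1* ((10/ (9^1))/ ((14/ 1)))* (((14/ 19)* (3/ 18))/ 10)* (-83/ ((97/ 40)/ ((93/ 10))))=-5146/ 16587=-0.31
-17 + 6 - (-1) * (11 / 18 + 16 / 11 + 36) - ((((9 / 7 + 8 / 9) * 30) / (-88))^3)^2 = 16740889929082907783 / 622345892187672576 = 26.90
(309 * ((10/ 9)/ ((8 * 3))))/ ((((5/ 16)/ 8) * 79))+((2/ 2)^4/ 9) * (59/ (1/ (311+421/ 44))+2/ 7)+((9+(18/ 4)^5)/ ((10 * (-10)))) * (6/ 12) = 2096.90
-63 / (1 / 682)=-42966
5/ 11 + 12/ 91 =587/ 1001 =0.59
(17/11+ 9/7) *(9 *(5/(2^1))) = 4905/77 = 63.70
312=312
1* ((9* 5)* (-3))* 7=-945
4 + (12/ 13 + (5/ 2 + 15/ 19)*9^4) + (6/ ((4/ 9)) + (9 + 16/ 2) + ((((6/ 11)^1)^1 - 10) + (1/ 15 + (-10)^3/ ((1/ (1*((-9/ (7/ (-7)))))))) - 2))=513768617/ 40755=12606.27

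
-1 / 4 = -0.25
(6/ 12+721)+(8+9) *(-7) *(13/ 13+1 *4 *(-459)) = 219086.50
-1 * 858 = -858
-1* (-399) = 399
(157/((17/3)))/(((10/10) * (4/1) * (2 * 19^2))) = 471/49096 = 0.01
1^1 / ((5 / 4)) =4 / 5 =0.80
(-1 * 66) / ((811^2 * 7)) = -0.00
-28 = -28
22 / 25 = 0.88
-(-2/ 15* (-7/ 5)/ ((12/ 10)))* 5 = -7/ 9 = -0.78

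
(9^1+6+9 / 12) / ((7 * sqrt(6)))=3 * sqrt(6) / 8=0.92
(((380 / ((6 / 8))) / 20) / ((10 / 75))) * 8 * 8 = 12160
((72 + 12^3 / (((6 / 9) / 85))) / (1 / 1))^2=48572633664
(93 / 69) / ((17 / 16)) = 496 / 391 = 1.27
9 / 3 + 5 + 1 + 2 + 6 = 17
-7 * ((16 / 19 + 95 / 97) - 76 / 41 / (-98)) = -6814247 / 528941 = -12.88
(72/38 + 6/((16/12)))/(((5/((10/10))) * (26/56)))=3402/1235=2.75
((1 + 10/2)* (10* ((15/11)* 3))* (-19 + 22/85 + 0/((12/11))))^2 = 739978448400/34969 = 21160983.97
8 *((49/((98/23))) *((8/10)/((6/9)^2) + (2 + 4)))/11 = 3588/55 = 65.24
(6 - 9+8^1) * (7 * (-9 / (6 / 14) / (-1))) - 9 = 726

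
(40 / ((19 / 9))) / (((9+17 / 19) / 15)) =1350 / 47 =28.72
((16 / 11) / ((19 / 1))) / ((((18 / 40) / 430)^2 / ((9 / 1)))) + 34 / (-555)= 218921578682 / 347985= 629112.11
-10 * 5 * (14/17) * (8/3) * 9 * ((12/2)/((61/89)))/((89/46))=-4636800/1037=-4471.36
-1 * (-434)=434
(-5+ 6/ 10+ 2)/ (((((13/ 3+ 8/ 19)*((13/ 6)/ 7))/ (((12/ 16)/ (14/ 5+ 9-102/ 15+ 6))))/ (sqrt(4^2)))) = -86184/ 193765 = -0.44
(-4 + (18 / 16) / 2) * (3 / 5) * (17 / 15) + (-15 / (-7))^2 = 8837 / 3920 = 2.25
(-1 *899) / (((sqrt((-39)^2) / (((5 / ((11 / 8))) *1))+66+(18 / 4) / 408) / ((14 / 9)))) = -17116960 / 939249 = -18.22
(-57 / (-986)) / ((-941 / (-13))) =741 / 927826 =0.00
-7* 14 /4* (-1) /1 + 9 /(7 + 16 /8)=51 /2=25.50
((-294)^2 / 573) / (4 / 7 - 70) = -33614 / 15471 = -2.17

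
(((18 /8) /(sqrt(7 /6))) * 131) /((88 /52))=161.25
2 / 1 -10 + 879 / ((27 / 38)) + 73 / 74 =819245 / 666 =1230.10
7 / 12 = 0.58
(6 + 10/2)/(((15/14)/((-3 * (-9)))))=1386/5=277.20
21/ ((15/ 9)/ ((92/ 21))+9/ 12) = 18.58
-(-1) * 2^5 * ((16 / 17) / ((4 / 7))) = 896 / 17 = 52.71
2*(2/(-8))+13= 25/2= 12.50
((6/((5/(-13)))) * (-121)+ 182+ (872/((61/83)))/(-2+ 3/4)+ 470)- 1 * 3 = 484159/305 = 1587.41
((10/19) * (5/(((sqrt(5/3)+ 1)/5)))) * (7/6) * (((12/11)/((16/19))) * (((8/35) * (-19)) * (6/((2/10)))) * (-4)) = -171000/11+ 57000 * sqrt(15)/11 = 4523.64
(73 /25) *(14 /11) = 1022 /275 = 3.72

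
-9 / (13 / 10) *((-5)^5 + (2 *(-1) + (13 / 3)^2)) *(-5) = -1398700 / 13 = -107592.31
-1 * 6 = -6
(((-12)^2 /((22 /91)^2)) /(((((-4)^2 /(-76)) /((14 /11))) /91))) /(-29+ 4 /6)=5412146922 /113135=47837.95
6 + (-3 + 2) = 5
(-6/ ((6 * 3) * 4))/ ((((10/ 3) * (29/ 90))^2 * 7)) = -243/ 23548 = -0.01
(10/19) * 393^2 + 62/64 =49424269/608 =81289.92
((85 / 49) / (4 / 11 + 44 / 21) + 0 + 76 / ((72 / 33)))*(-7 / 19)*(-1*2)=423907 / 16188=26.19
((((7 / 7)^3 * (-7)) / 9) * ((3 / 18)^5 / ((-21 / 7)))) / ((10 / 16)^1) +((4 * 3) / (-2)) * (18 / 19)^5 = -1487677345067 / 324913710780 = -4.58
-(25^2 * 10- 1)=-6249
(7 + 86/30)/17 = 148/255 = 0.58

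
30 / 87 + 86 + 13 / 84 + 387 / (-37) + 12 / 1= 7935233 / 90132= 88.04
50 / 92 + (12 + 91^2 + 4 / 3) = 1144693 / 138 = 8294.88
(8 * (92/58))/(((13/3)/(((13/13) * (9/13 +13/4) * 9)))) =509220/4901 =103.90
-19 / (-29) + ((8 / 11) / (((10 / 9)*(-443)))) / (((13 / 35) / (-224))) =2840623 / 1837121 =1.55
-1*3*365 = -1095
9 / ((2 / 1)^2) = 9 / 4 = 2.25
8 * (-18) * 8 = -1152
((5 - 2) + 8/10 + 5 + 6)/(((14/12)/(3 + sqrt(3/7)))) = 444*sqrt(21)/245 + 1332/35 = 46.36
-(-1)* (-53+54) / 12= 1 / 12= 0.08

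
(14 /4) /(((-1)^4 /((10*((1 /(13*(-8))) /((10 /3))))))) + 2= 1.90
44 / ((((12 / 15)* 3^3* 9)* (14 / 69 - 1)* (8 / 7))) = -161 / 648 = -0.25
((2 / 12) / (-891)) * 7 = -7 / 5346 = -0.00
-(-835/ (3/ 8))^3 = 298077632000/ 27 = 11039912296.30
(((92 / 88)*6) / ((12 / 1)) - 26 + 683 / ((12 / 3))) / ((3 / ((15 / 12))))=3995 / 66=60.53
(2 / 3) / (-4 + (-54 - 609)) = -2 / 2001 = -0.00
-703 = -703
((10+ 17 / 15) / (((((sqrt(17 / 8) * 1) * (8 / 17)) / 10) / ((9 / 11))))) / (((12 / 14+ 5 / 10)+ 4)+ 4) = 14.19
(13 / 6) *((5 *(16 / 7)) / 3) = 520 / 63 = 8.25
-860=-860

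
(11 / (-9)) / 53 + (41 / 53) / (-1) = -380 / 477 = -0.80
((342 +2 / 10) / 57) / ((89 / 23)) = 39353 / 25365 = 1.55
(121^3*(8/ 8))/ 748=161051/ 68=2368.40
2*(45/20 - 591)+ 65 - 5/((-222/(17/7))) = -864370/777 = -1112.45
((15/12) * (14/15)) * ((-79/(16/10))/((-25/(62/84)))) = 1.70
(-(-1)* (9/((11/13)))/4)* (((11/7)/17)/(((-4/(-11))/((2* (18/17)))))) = 11583/8092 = 1.43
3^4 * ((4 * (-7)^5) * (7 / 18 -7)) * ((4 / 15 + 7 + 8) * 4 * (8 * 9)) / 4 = 39571852924.80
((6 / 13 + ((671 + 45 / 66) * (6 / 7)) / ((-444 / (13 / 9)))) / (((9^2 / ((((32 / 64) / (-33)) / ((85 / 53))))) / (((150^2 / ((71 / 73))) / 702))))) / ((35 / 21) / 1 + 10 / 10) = 130021130375 / 63911620659744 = 0.00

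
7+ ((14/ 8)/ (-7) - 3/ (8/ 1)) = 6.38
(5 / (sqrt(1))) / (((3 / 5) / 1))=25 / 3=8.33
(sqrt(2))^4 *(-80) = -320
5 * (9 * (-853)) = -38385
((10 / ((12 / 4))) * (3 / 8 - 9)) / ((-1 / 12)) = 345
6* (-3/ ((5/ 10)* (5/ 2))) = -72/ 5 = -14.40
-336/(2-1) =-336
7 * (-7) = -49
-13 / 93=-0.14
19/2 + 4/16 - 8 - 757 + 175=-580.25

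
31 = 31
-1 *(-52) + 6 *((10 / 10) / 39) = 678 / 13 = 52.15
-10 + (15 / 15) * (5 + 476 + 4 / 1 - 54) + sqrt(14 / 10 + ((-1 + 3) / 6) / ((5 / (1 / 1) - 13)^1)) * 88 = 523.56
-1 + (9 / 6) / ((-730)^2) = -1065797 / 1065800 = -1.00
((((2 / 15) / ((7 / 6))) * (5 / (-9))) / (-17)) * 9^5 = 26244 / 119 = 220.54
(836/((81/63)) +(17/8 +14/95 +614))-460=5516423/6840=806.49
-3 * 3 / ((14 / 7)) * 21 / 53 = -189 / 106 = -1.78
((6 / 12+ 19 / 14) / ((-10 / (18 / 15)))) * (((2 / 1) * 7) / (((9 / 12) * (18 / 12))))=-208 / 75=-2.77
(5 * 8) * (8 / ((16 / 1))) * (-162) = -3240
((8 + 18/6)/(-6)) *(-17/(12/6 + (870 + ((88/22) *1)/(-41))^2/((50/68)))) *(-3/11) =-714425/86500489908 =-0.00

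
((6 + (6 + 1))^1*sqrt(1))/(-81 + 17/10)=-10/61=-0.16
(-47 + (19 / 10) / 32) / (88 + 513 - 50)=-15021 / 176320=-0.09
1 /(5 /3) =0.60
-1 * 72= -72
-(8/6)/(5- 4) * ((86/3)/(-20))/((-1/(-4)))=344/45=7.64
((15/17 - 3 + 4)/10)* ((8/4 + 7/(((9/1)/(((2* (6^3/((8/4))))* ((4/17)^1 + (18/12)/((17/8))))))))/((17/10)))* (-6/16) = -32664/4913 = -6.65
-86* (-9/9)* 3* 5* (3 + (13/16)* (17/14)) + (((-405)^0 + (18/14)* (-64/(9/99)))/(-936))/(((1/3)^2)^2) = 1085961/208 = 5220.97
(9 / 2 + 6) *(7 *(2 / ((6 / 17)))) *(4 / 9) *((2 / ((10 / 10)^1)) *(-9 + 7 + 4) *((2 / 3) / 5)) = 13328 / 135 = 98.73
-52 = -52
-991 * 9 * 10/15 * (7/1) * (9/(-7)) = 53514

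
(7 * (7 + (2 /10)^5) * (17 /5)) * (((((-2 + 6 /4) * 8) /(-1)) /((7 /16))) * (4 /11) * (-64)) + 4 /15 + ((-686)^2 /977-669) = -17953046968693 /503765625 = -35637.70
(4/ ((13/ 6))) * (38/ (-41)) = -912/ 533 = -1.71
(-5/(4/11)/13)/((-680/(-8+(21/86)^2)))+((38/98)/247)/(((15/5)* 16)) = -94710095/7688763264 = -0.01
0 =0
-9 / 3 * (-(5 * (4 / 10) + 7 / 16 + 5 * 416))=99957 / 16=6247.31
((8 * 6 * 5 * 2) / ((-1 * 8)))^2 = 3600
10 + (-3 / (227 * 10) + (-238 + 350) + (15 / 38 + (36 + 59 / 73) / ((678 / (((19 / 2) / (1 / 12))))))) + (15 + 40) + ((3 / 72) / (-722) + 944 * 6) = 948684819039337 / 162235392720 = 5847.58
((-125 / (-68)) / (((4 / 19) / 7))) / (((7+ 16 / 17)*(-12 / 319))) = -1060675 / 5184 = -204.61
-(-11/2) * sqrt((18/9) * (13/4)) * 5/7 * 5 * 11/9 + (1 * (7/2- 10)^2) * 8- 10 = 389.21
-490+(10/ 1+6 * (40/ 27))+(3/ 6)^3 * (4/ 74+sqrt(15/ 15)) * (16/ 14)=-1097809/ 2331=-470.96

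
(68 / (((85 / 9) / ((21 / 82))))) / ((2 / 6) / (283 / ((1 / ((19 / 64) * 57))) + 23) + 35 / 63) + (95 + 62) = 50612486767 / 315699385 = 160.32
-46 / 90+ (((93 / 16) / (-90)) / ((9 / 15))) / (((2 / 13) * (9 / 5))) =-23323 / 25920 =-0.90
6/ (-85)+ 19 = 1609/ 85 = 18.93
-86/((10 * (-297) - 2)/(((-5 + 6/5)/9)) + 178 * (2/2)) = -817/68561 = -0.01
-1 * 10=-10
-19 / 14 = -1.36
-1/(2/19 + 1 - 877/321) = 6099/9922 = 0.61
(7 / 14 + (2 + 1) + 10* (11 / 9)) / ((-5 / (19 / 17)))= -5377 / 1530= -3.51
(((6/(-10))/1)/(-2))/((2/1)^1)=3/20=0.15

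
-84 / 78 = -14 / 13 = -1.08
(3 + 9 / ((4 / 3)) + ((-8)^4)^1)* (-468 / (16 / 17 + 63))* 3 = -97996041 / 1087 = -90152.75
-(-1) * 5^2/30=5/6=0.83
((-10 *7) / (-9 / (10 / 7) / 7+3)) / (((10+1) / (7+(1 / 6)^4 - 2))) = -162025 / 10692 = -15.15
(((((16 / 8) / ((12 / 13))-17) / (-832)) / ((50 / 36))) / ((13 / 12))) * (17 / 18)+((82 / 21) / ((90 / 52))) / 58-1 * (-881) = 652885604593 / 741031200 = 881.05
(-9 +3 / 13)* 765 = -87210 / 13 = -6708.46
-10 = -10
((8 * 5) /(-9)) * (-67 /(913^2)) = 2680 /7502121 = 0.00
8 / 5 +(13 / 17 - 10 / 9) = 959 / 765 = 1.25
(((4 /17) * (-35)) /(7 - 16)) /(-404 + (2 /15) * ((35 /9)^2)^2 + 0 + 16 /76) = -415530 /169518203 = -0.00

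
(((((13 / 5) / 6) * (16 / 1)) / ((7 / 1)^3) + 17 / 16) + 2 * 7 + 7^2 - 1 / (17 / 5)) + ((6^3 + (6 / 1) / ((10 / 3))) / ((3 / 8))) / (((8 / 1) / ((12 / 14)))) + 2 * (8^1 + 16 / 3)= 14244791 / 93296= 152.68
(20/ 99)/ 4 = 5/ 99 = 0.05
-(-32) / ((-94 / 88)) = -1408 / 47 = -29.96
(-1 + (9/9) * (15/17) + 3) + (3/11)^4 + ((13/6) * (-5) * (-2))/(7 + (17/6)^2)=583002886/134653277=4.33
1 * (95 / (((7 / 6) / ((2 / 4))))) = 40.71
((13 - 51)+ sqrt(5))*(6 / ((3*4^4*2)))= -19 / 128+ sqrt(5) / 256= -0.14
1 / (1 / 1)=1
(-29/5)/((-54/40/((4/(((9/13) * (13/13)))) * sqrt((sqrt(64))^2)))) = 48256/243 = 198.58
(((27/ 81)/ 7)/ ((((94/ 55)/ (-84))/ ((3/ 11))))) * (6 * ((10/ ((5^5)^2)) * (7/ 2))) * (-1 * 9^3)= 183708/ 18359375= 0.01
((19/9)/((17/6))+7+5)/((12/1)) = 325/306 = 1.06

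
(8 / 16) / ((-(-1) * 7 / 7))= 1 / 2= 0.50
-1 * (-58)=58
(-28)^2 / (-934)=-392 / 467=-0.84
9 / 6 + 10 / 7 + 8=153 / 14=10.93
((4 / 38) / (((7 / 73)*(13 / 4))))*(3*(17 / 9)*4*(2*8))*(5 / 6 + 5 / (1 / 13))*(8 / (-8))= -125489920 / 15561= -8064.39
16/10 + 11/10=2.70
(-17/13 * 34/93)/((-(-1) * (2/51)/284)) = -1395292/403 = -3462.26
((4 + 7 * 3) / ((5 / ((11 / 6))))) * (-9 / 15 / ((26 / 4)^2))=-22 / 169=-0.13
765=765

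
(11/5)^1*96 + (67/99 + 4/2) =105869/495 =213.88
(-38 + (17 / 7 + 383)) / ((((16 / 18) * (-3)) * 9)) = -304 / 21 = -14.48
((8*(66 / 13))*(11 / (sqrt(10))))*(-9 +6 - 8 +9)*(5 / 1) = -5808*sqrt(10) / 13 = -1412.81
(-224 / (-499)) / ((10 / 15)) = 336 / 499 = 0.67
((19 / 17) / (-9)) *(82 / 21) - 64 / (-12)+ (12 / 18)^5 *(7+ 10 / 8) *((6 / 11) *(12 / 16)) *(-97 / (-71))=1244554 / 228123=5.46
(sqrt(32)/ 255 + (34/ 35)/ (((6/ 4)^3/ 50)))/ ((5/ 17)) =4*sqrt(2)/ 75 + 9248/ 189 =49.01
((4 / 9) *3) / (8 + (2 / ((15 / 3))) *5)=2 / 15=0.13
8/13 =0.62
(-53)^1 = -53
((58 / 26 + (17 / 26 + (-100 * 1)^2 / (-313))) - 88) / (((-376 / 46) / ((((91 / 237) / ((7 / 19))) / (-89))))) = -0.17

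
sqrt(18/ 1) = 3*sqrt(2) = 4.24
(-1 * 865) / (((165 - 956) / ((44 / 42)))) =19030 / 16611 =1.15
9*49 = 441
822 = 822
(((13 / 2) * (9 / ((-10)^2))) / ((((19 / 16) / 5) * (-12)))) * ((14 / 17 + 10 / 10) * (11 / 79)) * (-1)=13299 / 255170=0.05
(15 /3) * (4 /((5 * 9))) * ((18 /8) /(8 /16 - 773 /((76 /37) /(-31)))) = 76 /886669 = 0.00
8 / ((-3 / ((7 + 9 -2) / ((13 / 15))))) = -560 / 13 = -43.08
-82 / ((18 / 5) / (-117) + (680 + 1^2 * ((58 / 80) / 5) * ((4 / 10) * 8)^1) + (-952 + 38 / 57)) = 0.30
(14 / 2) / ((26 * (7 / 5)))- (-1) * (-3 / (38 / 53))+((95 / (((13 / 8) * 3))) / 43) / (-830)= -10558546 / 2644629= -3.99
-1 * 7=-7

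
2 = 2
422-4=418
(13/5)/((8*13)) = 1/40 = 0.02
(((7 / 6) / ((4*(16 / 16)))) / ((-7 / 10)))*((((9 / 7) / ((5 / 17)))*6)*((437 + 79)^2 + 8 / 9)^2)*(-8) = 390477161691392 / 63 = 6198050185577.65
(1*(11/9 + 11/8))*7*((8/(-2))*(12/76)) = -1309/114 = -11.48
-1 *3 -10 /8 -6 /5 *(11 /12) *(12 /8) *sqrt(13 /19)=-17 /4 -33 *sqrt(247) /380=-5.61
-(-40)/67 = 0.60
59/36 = 1.64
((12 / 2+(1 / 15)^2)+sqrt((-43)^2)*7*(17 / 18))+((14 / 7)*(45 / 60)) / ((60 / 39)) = 524263 / 1800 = 291.26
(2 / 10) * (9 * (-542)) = -975.60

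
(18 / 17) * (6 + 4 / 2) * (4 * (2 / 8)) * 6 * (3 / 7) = 2592 / 119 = 21.78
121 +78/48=981/8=122.62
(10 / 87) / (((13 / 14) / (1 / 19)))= 140 / 21489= 0.01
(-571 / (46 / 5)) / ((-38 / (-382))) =-545305 / 874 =-623.92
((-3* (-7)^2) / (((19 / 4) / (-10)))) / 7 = 840 / 19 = 44.21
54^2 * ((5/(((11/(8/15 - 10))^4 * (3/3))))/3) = 4879042752/1830125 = 2665.96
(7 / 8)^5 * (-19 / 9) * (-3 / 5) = 0.65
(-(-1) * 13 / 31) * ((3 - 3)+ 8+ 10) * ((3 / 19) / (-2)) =-351 / 589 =-0.60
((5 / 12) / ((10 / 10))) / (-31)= -5 / 372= -0.01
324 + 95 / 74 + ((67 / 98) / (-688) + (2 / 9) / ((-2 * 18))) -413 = -17726240095 / 202069728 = -87.72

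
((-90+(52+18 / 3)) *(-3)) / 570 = 16 / 95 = 0.17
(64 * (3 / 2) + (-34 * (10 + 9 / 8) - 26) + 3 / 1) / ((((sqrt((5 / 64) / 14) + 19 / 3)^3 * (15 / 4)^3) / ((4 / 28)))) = -1252307483492352 / 384398504669040125 + 5294449115136 * sqrt(70) / 384398504669040125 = -0.00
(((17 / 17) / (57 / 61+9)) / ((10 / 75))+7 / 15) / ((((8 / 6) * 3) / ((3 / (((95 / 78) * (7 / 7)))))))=288717 / 383800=0.75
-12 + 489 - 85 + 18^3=6224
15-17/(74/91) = -437/74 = -5.91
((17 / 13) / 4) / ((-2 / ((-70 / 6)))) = 595 / 312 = 1.91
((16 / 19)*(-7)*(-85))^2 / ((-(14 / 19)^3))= -627542.86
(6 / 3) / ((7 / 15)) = 30 / 7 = 4.29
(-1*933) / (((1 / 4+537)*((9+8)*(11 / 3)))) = -11196 / 401863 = -0.03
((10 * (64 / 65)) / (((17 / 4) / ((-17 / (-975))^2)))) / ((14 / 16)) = 69632 / 86506875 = 0.00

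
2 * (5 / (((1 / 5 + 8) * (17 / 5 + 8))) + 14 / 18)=11656 / 7011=1.66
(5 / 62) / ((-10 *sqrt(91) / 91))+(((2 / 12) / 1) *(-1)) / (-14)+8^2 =63.93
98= 98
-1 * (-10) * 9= 90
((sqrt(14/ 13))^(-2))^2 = 169/ 196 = 0.86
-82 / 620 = -41 / 310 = -0.13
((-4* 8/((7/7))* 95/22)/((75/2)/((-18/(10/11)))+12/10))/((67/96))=4377600/15343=285.32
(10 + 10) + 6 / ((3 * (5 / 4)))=108 / 5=21.60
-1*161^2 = -25921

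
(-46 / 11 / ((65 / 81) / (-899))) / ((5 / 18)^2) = 1085294376 / 17875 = 60715.77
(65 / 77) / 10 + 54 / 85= 9421 / 13090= 0.72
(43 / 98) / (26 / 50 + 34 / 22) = 11825 / 55664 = 0.21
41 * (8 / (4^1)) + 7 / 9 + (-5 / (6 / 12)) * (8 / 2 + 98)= -8435 / 9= -937.22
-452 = -452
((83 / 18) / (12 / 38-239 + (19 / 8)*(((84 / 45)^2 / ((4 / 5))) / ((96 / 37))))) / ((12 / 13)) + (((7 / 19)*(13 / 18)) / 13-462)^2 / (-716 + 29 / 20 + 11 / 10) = -4809212884543948975 / 16075377328407903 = -299.17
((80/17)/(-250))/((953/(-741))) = 5928/405025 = 0.01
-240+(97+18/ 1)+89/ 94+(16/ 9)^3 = -8115845/ 68526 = -118.43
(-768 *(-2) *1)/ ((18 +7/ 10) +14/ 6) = 46080/ 631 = 73.03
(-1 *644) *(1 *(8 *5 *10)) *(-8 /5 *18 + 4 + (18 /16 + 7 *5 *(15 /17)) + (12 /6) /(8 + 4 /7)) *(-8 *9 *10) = 23460662400 /17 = 1380038964.71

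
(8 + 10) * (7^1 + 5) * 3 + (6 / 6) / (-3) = 1943 / 3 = 647.67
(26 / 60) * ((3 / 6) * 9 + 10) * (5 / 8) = 377 / 96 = 3.93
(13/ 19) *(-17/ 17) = -13/ 19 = -0.68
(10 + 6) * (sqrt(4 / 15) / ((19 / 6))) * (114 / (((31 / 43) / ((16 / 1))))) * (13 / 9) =1144832 * sqrt(15) / 465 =9535.30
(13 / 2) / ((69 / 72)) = 156 / 23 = 6.78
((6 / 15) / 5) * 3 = 6 / 25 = 0.24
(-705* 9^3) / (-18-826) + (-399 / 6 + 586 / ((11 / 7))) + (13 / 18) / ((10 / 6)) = 915.78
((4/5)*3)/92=3/115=0.03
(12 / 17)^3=0.35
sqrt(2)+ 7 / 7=1+ sqrt(2)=2.41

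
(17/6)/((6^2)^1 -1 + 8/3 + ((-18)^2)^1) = 17/2170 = 0.01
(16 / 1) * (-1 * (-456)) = 7296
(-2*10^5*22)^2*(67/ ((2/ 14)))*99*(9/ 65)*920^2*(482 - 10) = 646403275877990400000000000/ 13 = 49723328913691569230769230.00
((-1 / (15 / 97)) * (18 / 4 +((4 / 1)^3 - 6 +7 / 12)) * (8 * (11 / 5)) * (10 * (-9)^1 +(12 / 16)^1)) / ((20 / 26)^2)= 16244036809 / 15000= 1082935.79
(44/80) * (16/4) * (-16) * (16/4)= -704/5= -140.80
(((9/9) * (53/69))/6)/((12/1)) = 53/4968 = 0.01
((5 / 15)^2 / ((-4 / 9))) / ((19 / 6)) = -3 / 38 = -0.08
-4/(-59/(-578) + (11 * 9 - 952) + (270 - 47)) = 2312/364081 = 0.01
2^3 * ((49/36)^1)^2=2401/162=14.82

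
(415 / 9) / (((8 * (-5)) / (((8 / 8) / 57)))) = -83 / 4104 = -0.02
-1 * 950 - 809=-1759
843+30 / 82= 34578 / 41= 843.37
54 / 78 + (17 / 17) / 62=571 / 806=0.71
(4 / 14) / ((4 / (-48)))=-24 / 7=-3.43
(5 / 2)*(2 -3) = -5 / 2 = -2.50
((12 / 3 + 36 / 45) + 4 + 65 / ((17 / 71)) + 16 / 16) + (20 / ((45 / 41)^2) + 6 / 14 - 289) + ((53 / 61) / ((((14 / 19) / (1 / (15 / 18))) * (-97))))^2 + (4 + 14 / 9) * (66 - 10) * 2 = 37296069994534837 / 59057242837425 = 631.52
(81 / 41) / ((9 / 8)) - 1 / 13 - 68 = -35349 / 533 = -66.32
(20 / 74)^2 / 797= 100 / 1091093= 0.00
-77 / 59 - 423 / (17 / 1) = -26266 / 1003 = -26.19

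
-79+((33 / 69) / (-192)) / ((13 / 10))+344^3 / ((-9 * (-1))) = 389483360699 / 86112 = 4522985.89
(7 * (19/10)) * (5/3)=133/6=22.17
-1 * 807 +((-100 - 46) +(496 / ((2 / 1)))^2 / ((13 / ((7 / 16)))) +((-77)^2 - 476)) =85408 / 13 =6569.85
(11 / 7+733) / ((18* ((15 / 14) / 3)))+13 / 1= 127.27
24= 24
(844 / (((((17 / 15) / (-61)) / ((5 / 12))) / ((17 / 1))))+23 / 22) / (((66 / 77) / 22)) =-49553189 / 6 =-8258864.83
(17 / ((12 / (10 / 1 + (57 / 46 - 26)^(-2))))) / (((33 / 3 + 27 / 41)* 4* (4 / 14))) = 1861959281 / 1750925472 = 1.06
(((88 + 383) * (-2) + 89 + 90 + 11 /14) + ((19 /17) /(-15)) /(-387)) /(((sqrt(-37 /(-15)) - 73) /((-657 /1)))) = -5611796009401 /817676132 - 76873917937 * sqrt(555) /12265141980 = -7010.76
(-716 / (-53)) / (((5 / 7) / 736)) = 3688832 / 265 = 13920.12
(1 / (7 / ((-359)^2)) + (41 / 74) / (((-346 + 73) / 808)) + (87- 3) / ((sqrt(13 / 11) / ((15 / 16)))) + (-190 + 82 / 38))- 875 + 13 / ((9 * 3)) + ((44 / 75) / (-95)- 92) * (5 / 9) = 315 * sqrt(143) / 52 + 746891689652 / 43181775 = 17368.90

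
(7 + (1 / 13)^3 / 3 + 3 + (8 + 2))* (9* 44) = 17400372 / 2197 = 7920.06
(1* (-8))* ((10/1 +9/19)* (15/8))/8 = -2985/152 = -19.64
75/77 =0.97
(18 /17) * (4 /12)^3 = 2 /51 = 0.04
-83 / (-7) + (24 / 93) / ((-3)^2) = 11.89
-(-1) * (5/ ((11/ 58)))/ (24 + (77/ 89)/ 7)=25810/ 23617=1.09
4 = 4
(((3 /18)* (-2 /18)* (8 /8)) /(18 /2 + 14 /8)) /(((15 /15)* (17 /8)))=-16 /19737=-0.00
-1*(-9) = 9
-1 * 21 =-21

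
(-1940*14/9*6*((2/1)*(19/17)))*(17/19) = -108640/3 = -36213.33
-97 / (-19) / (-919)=-97 / 17461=-0.01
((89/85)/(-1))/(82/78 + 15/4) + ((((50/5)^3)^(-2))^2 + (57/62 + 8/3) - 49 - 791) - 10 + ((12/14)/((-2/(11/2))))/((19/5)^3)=-6876876648634591877784829/8122215171000000000000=-846.68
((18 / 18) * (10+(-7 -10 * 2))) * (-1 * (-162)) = -2754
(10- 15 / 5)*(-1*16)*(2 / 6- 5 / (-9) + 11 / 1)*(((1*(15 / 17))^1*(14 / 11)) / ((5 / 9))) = -503328 / 187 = -2691.59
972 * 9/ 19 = 460.42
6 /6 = 1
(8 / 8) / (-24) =-1 / 24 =-0.04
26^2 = 676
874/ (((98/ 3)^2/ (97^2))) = 37005597/ 4802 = 7706.29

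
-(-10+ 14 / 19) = 176 / 19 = 9.26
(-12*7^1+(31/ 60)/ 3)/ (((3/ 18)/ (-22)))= 165979/ 15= 11065.27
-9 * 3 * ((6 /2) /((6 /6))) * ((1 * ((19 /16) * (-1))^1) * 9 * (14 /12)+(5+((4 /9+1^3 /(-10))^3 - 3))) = 30407711 /36000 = 844.66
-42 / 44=-21 / 22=-0.95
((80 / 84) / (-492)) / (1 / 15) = -25 / 861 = -0.03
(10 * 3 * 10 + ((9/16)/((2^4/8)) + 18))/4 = 10185/128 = 79.57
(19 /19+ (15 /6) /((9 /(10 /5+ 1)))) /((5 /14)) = 5.13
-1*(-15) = 15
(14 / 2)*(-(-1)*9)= 63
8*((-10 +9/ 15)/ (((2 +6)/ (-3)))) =141/ 5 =28.20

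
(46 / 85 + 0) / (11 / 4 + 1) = 184 / 1275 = 0.14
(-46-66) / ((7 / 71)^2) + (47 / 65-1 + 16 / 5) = -1048262 / 91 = -11519.36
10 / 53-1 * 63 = -3329 / 53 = -62.81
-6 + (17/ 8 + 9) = 41/ 8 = 5.12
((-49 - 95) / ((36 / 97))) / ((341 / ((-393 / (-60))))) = -12707 / 1705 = -7.45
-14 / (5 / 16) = -224 / 5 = -44.80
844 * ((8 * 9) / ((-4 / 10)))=-151920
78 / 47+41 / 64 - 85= -248761 / 3008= -82.70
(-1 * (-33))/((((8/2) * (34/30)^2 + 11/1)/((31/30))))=15345/7262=2.11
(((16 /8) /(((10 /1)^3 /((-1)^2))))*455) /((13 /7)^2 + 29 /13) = 57967 /361800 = 0.16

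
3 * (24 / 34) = 36 / 17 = 2.12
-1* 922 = -922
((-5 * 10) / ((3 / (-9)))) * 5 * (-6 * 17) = -76500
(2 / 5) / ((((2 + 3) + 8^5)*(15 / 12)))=8 / 819325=0.00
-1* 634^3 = -254840104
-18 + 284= 266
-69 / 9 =-23 / 3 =-7.67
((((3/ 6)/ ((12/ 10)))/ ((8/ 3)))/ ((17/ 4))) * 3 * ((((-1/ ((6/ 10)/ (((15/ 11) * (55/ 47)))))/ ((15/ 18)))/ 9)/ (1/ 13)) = -1625/ 3196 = -0.51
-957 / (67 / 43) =-41151 / 67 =-614.19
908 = 908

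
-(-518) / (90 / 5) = 259 / 9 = 28.78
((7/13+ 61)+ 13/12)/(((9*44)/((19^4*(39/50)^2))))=16550376037/1320000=12538.16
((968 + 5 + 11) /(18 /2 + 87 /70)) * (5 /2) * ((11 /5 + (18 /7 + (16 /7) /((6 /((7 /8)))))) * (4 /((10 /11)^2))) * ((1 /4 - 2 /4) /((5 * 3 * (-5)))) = 5318192 /268875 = 19.78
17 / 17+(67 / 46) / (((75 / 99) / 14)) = 16052 / 575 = 27.92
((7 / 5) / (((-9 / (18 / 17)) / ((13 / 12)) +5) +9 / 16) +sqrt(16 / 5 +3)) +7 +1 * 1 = sqrt(155) / 5 +17544 / 2375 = 9.88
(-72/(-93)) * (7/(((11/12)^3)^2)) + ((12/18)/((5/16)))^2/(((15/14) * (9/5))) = 3834805323776/333629225325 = 11.49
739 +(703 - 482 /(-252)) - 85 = 171223 /126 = 1358.91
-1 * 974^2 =-948676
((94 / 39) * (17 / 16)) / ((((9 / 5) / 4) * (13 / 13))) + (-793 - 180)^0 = 4697 / 702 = 6.69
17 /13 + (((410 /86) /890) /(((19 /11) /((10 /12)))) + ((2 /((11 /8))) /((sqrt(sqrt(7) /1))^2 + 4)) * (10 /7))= 5853187817 /2620285668-160 * sqrt(7) /693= 1.62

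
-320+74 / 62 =-9883 / 31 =-318.81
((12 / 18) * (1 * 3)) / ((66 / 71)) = 71 / 33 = 2.15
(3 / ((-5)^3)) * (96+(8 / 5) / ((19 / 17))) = -27768 / 11875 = -2.34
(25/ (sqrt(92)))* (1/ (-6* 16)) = -25* sqrt(23)/ 4416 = -0.03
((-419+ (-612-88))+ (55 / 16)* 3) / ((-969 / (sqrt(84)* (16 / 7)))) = 11826* sqrt(21) / 2261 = 23.97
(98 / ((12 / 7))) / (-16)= -343 / 96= -3.57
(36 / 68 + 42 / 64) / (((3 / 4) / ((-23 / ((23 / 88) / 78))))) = -184470 / 17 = -10851.18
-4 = -4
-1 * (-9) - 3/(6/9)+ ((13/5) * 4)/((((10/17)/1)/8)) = 7297/50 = 145.94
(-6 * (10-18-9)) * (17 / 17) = 102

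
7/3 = 2.33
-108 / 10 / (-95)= 54 / 475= 0.11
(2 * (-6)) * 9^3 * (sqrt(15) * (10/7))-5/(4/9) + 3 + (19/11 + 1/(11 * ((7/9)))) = -87480 * sqrt(15)/7-1973/308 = -48407.63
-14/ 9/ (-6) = 7/ 27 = 0.26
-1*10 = -10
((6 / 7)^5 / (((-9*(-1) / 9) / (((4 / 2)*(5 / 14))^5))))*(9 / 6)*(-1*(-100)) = 3645000000 / 282475249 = 12.90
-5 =-5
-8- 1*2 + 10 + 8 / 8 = 1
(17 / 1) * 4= 68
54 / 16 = 3.38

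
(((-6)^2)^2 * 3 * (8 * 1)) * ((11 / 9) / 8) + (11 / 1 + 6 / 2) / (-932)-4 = 2212561 / 466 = 4747.98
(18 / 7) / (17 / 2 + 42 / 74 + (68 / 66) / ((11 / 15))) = 17908 / 72933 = 0.25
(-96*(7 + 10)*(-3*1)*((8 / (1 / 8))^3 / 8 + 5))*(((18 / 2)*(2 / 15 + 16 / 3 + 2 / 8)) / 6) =6879577068 / 5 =1375915413.60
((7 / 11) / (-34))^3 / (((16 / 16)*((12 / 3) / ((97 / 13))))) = -33271 / 2720308448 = -0.00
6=6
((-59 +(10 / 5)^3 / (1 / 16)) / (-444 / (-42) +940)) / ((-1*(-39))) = 161 / 86502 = 0.00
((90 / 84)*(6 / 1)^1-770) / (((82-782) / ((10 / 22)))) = 1069 / 2156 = 0.50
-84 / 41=-2.05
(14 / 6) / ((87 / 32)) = 0.86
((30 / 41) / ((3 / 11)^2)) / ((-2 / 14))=-8470 / 123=-68.86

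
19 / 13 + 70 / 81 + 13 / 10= 38179 / 10530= 3.63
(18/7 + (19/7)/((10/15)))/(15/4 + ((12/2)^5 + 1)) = 186/217861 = 0.00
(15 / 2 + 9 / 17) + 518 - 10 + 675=40495 / 34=1191.03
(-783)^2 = 613089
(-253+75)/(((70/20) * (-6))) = 178/21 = 8.48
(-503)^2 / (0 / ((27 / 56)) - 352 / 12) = -759027 / 88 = -8625.31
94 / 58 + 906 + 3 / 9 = 78992 / 87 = 907.95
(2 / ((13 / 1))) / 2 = 1 / 13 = 0.08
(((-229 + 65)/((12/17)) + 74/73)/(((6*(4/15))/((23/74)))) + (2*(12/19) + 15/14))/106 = -734573701/1827777504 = -0.40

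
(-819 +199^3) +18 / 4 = 15759569 / 2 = 7879784.50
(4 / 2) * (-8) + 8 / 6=-44 / 3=-14.67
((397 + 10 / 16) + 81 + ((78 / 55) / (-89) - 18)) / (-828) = -784237 / 1409760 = -0.56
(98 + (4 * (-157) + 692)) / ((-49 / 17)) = -2754 / 49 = -56.20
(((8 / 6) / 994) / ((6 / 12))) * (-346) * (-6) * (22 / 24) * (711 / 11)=164004 / 497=329.99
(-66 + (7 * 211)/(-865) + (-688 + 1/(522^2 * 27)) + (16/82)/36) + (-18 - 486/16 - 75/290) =-419732002351547/521836833240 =-804.34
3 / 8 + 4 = 35 / 8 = 4.38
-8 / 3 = -2.67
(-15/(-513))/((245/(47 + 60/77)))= 0.01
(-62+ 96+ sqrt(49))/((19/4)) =164/19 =8.63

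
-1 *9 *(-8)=72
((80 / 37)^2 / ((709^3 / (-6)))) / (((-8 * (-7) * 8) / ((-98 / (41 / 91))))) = 764400 / 20004422130941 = 0.00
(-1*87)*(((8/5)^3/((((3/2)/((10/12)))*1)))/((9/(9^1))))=-14848/75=-197.97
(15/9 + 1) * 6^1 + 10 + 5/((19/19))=31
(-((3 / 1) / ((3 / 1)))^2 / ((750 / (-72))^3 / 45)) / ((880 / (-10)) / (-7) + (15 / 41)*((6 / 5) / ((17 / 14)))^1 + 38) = 0.00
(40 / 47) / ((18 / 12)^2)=160 / 423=0.38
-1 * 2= -2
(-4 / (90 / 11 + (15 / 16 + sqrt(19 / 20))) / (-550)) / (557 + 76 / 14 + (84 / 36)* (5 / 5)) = 53928 / 37753312385 - 14784* sqrt(95) / 943832809625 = 0.00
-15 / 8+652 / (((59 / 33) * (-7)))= -178323 / 3304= -53.97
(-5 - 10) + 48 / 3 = 1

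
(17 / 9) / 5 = 0.38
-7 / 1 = -7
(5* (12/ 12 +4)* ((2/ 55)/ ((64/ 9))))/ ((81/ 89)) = 445/ 3168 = 0.14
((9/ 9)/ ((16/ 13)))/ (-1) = -13/ 16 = -0.81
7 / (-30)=-7 / 30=-0.23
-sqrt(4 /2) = -sqrt(2) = -1.41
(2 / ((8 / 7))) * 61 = 427 / 4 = 106.75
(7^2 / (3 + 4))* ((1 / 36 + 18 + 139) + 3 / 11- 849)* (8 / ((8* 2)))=-1917391 / 792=-2420.95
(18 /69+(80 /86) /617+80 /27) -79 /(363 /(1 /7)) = 44575635551 /13954961097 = 3.19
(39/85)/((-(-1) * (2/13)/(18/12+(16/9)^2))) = 25519/1836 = 13.90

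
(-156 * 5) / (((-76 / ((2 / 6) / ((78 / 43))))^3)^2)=-31606815245 / 202792598345271119118336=-0.00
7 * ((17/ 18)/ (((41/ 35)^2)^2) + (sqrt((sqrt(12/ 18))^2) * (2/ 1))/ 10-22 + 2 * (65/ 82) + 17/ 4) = -11153554223/ 101727396 + 7 * sqrt(6)/ 15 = -108.50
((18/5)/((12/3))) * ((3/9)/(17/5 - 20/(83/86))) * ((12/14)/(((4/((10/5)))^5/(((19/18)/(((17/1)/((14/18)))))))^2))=-29963/886249009152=-0.00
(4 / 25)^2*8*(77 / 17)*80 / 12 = 39424 / 6375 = 6.18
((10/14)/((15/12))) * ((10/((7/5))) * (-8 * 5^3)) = -200000/49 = -4081.63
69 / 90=23 / 30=0.77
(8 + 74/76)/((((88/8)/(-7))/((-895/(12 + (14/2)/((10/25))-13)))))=194215/627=309.75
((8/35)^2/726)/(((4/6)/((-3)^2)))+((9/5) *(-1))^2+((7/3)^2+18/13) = 174637756/17342325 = 10.07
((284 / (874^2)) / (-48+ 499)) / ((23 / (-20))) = -1420 / 1980921437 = -0.00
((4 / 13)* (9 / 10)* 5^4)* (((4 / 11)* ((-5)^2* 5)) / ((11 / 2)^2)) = 4500000 / 17303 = 260.07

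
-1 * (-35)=35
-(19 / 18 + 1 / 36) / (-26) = 1 / 24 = 0.04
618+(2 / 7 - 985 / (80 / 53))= -3839 / 112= -34.28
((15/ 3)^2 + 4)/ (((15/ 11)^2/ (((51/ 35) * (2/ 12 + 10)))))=3638833/ 15750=231.04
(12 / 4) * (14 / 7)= 6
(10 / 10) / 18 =1 / 18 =0.06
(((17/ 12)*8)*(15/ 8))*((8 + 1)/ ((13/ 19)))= 14535/ 52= 279.52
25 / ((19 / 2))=50 / 19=2.63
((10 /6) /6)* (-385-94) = -2395 /18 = -133.06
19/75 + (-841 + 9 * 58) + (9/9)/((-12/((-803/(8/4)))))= -285.29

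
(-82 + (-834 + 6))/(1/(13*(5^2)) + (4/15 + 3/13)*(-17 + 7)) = 887250/4847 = 183.05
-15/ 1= -15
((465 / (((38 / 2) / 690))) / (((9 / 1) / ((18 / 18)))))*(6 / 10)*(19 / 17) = 21390 / 17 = 1258.24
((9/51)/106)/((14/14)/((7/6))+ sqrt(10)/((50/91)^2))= -39375000/3007243453189+ 152163375*sqrt(10)/3007243453189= 0.00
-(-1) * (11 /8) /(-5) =-11 /40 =-0.28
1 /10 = 0.10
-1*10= -10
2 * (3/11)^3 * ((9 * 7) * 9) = 30618/1331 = 23.00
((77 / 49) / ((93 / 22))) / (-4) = -121 / 1302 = -0.09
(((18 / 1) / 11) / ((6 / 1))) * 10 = 30 / 11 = 2.73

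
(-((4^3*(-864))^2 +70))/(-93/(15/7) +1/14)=214035338020/3033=70568855.27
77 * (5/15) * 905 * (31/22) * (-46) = -4516855/3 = -1505618.33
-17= -17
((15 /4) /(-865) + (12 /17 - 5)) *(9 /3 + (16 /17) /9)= -24019325 /1799892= -13.34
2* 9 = 18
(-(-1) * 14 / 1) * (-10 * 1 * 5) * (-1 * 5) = 3500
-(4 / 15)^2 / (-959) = 16 / 215775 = 0.00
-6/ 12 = -1/ 2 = -0.50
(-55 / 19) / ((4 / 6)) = -165 / 38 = -4.34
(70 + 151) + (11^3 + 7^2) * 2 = 2981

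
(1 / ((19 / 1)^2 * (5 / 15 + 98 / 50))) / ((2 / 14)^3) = 25725 / 62092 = 0.41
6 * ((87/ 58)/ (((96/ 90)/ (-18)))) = -1215/ 8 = -151.88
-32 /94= -0.34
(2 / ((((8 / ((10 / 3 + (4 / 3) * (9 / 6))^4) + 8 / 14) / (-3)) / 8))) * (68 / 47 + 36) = -968884224 / 313349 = -3092.03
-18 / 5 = -3.60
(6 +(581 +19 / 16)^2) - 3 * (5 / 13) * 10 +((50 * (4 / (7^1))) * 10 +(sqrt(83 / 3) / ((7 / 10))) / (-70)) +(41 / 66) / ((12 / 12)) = 260783850451 / 768768 - sqrt(249) / 147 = 339222.97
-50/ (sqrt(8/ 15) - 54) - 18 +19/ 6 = -912287/ 65598 +25 * sqrt(30)/ 10933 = -13.89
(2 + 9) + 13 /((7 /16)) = 285 /7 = 40.71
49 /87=0.56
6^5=7776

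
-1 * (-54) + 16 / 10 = 278 / 5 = 55.60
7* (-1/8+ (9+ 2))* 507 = 308763/8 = 38595.38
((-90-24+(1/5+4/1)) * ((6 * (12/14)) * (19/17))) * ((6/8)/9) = -31293/595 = -52.59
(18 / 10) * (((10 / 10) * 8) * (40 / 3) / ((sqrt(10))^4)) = 48 / 25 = 1.92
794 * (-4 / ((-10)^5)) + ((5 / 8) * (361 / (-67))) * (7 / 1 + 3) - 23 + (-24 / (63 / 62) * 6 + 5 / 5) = -578505341 / 2931250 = -197.36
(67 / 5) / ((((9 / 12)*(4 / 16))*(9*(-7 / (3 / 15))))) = -1072 / 4725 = -0.23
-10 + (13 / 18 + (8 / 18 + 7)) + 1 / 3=-3 / 2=-1.50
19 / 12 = 1.58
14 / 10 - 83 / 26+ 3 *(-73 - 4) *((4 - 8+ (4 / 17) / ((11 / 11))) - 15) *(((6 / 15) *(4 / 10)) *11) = 84280411 / 11050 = 7627.19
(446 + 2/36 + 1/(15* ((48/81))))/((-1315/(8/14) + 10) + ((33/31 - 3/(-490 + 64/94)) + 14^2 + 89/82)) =-1565003593063/7341851505420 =-0.21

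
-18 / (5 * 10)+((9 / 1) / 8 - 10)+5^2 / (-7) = -17929 / 1400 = -12.81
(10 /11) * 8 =80 /11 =7.27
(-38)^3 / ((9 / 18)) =-109744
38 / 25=1.52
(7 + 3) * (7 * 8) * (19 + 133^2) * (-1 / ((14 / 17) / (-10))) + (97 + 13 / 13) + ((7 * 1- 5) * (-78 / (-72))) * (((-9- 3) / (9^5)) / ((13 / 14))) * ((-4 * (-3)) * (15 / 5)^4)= 120414497.54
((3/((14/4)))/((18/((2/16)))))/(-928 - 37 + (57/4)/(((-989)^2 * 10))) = -4890605/792864881403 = -0.00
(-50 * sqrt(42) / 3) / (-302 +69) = 50 * sqrt(42) / 699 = 0.46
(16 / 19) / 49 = 16 / 931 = 0.02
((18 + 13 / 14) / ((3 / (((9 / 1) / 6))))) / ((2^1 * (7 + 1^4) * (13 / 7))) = 265 / 832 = 0.32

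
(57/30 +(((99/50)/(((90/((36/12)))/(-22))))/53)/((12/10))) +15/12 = 8287/2650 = 3.13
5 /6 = 0.83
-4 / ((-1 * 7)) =4 / 7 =0.57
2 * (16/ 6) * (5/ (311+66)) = 80/ 1131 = 0.07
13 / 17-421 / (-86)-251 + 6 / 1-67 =-447869 / 1462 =-306.34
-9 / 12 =-3 / 4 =-0.75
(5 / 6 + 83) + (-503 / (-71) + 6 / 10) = 91.52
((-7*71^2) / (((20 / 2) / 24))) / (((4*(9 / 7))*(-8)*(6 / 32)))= 494018 / 45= 10978.18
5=5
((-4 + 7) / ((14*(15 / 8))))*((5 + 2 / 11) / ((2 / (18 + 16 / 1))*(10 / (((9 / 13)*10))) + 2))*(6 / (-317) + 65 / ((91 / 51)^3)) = 3.24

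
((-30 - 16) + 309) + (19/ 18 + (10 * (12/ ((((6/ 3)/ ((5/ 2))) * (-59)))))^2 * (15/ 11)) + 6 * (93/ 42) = 286.16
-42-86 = -128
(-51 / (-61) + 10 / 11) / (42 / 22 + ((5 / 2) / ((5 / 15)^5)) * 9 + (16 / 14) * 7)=2342 / 7350683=0.00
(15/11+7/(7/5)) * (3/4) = 105/22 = 4.77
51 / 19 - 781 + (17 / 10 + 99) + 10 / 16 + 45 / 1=-631.99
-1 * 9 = -9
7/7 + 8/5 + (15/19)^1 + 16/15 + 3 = 425/57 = 7.46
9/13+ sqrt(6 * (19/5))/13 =sqrt(570)/65+ 9/13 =1.06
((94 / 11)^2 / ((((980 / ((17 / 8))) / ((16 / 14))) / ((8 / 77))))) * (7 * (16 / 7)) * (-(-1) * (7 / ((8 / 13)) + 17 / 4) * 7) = 15021200 / 456533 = 32.90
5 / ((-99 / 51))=-85 / 33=-2.58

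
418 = 418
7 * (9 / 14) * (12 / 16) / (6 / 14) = 63 / 8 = 7.88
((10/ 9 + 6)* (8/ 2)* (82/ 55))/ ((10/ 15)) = 10496/ 165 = 63.61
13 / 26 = 1 / 2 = 0.50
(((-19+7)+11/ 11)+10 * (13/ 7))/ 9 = 53/ 63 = 0.84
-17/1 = -17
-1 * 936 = -936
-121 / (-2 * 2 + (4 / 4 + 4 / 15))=1815 / 41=44.27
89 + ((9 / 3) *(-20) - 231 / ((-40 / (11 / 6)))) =3167 / 80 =39.59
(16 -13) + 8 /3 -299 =-880 /3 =-293.33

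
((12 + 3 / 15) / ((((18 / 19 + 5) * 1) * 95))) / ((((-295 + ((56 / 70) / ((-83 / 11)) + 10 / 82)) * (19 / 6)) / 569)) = -354344181 / 26940309095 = -0.01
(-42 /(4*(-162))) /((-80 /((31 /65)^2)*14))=-961 /73008000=-0.00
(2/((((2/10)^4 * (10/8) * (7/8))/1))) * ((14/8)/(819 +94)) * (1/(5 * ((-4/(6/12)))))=-50/913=-0.05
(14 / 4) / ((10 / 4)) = 7 / 5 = 1.40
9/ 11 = 0.82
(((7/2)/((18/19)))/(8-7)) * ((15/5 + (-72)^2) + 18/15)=1150051/60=19167.52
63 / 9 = 7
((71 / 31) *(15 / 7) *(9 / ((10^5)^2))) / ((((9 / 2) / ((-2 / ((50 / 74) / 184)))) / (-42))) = 543789 / 24218750000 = 0.00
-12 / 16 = -3 / 4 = -0.75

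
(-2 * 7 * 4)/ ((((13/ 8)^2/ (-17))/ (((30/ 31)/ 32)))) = 57120/ 5239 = 10.90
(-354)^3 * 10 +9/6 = -887237277/2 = -443618638.50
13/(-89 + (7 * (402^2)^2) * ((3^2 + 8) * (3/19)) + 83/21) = 5187/195790548527618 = 0.00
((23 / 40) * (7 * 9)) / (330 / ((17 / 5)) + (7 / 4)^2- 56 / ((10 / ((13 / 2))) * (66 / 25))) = 1625778 / 3874645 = 0.42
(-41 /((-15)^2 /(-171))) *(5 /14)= 779 /70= 11.13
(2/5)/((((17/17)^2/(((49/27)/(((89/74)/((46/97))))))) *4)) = 83398/1165455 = 0.07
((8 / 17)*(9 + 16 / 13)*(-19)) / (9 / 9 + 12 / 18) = -60648 / 1105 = -54.89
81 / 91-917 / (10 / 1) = -82637 / 910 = -90.81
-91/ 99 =-0.92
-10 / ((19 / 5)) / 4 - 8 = -329 / 38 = -8.66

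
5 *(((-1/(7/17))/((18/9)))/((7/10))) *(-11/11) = 425/49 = 8.67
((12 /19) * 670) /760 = 201 /361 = 0.56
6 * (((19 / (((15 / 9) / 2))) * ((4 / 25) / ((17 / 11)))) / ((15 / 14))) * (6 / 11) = 76608 / 10625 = 7.21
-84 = -84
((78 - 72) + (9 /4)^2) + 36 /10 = 1173 /80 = 14.66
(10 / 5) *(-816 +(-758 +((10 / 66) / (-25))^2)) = -85704298 / 27225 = -3148.00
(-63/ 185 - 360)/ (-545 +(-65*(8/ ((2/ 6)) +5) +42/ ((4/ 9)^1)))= 4938/ 32005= 0.15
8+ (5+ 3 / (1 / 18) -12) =55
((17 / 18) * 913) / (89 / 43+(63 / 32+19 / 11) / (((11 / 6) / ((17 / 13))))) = 8398599352 / 45837405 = 183.23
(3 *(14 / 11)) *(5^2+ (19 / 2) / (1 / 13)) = 567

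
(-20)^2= 400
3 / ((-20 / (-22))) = 33 / 10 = 3.30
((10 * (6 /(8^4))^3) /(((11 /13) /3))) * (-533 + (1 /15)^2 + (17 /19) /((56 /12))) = -3730932153 /62835371540480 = -0.00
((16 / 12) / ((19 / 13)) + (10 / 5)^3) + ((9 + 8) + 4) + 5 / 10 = 3467 / 114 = 30.41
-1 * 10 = -10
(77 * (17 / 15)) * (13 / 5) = 17017 / 75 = 226.89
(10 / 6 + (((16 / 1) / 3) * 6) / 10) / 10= 73 / 150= 0.49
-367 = -367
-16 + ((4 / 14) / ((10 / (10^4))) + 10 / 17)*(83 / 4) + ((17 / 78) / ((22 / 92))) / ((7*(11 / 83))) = 5925.76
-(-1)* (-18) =-18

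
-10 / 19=-0.53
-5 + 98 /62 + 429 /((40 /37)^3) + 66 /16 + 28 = 730586247 /1984000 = 368.24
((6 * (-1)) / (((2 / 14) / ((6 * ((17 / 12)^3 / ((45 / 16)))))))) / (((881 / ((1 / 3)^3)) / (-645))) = 1478813 / 214083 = 6.91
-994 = -994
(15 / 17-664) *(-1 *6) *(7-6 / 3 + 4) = 608742 / 17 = 35808.35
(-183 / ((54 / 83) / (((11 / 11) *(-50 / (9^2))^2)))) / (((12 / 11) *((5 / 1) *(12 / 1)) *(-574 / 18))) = 6961625 / 135576504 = 0.05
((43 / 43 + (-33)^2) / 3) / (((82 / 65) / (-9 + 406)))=14063725 / 123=114339.23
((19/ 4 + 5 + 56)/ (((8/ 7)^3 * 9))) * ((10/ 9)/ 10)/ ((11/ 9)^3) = 811881/ 2725888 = 0.30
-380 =-380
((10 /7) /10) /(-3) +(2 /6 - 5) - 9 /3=-54 /7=-7.71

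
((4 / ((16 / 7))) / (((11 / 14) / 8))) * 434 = 85064 / 11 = 7733.09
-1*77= -77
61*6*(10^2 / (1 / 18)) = 658800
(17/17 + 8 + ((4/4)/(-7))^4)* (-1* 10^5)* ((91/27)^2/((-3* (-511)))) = -365209000000/54760293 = -6669.23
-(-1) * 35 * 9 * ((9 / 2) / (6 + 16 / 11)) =31185 / 164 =190.15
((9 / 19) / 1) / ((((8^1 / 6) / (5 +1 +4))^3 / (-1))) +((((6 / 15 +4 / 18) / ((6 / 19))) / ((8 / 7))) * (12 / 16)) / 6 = -16384811 / 82080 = -199.62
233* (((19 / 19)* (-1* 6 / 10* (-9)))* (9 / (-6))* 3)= -56619 / 10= -5661.90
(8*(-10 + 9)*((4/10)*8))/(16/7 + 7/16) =-14336/1525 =-9.40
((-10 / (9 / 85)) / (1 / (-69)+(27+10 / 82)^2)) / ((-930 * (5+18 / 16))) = 309304 / 13722443973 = 0.00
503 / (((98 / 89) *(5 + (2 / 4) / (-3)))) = 134301 / 1421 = 94.51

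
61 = 61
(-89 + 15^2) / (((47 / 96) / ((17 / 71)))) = 221952 / 3337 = 66.51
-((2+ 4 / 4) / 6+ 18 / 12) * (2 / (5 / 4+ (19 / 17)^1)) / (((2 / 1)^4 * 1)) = -17 / 161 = -0.11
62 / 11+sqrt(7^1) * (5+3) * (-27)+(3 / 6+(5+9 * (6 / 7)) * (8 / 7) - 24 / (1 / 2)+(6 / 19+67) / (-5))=-216 * sqrt(7) - 4177937 / 102410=-612.28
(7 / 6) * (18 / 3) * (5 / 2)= 17.50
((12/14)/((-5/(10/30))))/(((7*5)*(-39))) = 2/47775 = 0.00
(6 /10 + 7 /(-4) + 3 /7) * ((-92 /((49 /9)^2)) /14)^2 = -350547669 /9886633715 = -0.04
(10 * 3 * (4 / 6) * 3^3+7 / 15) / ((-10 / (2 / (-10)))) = 10.81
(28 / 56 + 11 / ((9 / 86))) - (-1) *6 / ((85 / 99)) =172277 / 1530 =112.60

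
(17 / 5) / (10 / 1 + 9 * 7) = 17 / 365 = 0.05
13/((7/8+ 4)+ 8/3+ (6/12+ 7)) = 312/361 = 0.86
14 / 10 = 7 / 5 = 1.40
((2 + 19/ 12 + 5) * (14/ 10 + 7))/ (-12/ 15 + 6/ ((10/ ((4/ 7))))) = -5047/ 32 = -157.72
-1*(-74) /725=74 /725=0.10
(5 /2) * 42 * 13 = 1365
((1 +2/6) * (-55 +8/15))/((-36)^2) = -817/14580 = -0.06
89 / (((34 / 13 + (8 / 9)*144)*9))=1157 / 15282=0.08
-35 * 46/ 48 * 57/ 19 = -805/ 8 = -100.62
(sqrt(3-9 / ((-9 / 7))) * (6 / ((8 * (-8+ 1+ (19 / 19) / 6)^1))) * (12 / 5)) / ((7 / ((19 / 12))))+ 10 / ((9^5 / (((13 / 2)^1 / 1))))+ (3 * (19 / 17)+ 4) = 7.17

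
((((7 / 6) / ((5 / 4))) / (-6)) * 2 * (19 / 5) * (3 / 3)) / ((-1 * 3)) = 266 / 675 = 0.39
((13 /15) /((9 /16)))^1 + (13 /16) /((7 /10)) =20423 /7560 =2.70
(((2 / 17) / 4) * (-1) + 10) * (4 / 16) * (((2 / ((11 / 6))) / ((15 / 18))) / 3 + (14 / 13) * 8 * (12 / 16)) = 17.19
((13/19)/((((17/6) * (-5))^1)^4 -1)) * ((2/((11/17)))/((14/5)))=110160/5874432179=0.00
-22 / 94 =-11 / 47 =-0.23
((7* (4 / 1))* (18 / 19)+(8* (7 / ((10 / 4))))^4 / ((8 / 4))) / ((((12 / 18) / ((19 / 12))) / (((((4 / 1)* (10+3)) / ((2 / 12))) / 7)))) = 8330168184 / 625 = 13328269.09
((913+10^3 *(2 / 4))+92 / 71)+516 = 137051 / 71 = 1930.30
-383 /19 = -20.16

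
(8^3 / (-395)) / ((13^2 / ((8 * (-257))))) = 1052672 / 66755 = 15.77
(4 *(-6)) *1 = -24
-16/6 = -8/3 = -2.67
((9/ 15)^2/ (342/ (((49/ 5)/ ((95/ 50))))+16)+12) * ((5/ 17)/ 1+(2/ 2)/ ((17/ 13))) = 21786138/ 1714025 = 12.71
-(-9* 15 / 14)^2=-18225 / 196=-92.98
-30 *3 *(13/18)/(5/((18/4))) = -117/2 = -58.50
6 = 6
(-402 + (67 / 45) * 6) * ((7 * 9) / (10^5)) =-15477 / 62500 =-0.25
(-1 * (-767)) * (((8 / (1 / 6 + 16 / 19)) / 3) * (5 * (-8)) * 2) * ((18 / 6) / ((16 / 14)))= -425785.04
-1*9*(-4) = 36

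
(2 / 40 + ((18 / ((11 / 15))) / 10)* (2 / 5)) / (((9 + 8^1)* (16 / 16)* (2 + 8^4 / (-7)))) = -1589 / 15266680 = -0.00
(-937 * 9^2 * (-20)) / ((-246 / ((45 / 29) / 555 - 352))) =95552552070 / 43993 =2171994.46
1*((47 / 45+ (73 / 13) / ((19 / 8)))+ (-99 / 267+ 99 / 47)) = 239184587 / 46494045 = 5.14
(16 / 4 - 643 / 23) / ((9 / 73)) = -40223 / 207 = -194.31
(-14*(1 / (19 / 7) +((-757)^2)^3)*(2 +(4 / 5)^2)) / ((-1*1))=3303701870070105816312 / 475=6955161831726538560.66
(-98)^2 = 9604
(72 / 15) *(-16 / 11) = -384 / 55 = -6.98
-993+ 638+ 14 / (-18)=-3202 / 9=-355.78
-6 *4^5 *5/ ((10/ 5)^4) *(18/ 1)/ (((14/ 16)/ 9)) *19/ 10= -4727808/ 7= -675401.14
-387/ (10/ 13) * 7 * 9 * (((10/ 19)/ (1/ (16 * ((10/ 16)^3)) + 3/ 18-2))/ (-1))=-2612250/ 247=-10575.91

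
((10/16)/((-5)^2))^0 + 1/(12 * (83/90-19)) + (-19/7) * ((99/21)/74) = 2426089/2949751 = 0.82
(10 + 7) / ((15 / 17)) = 289 / 15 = 19.27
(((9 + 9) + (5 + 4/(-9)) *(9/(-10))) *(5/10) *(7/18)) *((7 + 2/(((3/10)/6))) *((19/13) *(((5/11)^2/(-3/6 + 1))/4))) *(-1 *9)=-4344445/25168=-172.62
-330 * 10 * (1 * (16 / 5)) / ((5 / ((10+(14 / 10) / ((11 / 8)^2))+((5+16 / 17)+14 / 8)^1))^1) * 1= -38927.69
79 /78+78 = 6163 /78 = 79.01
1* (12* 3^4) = 972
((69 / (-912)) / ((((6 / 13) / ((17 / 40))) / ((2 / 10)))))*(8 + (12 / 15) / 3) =-157573 / 1368000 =-0.12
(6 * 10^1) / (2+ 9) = 60 / 11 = 5.45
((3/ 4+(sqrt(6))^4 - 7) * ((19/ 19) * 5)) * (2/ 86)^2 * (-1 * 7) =-4165/ 7396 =-0.56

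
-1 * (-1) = 1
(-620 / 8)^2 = 24025 / 4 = 6006.25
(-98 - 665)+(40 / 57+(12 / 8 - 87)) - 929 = -202555 / 114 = -1776.80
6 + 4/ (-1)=2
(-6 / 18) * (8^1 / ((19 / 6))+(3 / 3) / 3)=-0.95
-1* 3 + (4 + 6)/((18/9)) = 2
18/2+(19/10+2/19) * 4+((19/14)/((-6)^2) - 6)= 529493/47880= 11.06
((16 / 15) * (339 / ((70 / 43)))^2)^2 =2139626175.50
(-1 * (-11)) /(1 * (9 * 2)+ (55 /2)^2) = 44 /3097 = 0.01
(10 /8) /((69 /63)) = 105 /92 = 1.14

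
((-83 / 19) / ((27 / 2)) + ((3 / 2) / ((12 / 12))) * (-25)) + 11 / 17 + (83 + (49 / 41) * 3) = 35333347 / 715122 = 49.41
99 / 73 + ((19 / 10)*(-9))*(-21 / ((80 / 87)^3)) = 173128831929 / 373760000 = 463.21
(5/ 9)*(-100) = -500/ 9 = -55.56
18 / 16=9 / 8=1.12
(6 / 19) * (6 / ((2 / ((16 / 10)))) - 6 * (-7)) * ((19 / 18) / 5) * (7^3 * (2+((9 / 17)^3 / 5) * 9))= 1489957014 / 614125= 2426.15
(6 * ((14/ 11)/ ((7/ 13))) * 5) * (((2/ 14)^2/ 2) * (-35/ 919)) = -1950/ 70763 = -0.03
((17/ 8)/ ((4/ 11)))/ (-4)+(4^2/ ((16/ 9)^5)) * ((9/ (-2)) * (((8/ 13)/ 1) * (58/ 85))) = -28636429/ 9052160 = -3.16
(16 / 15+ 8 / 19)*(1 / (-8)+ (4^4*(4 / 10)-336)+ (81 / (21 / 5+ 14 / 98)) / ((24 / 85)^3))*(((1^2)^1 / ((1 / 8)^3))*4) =49071333236 / 27075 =1812422.28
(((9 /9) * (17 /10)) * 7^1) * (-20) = -238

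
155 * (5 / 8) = 775 / 8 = 96.88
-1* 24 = -24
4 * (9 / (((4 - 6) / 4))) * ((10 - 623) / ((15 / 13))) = 191256 / 5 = 38251.20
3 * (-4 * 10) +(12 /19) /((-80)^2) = -3647997 /30400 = -120.00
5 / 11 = 0.45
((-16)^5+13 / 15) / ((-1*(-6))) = -15728627 / 90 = -174762.52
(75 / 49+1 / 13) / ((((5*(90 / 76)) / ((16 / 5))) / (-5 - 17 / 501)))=-120782848 / 27617625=-4.37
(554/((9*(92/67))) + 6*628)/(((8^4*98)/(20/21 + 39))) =1324370729/3489841152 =0.38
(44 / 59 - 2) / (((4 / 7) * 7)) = -37 / 118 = -0.31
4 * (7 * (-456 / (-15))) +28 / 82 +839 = 346561 / 205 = 1690.54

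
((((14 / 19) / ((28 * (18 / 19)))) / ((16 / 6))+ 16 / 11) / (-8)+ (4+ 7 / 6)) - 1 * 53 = -405643 / 8448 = -48.02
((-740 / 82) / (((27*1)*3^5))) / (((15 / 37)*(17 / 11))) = -30118 / 13719051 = -0.00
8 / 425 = 0.02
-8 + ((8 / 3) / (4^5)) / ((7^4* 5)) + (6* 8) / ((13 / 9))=1512053773 / 59928960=25.23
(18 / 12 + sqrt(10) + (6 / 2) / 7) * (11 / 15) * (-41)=-451 * sqrt(10) / 15 - 4059 / 70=-153.06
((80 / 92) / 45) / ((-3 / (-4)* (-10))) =-8 / 3105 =-0.00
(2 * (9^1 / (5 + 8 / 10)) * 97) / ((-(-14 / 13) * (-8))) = -56745 / 1624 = -34.94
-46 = -46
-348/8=-87/2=-43.50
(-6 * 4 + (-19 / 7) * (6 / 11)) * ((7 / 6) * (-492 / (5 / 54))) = 8687736 / 55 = 157958.84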